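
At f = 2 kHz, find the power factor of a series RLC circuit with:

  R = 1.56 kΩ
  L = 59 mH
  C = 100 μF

Step 1 — Angular frequency: ω = 2π·f = 2π·2000 = 1.257e+04 rad/s.
Step 2 — Component impedances:
  R: Z = R = 1560 Ω
  L: Z = jωL = j·1.257e+04·0.059 = 0 + j741.4 Ω
  C: Z = 1/(jωC) = -j/(ω·C) = 0 - j0.7958 Ω
Step 3 — Series combination: Z_total = R + L + C = 1560 + j740.6 Ω = 1727∠25.4° Ω.
Step 4 — Power factor: PF = cos(φ) = Re(Z)/|Z| = 1560/1726.9 = 0.9034.
Step 5 — Type: Im(Z) = 740.6 ⇒ lagging (phase φ = 25.4°).

PF = 0.9034 (lagging, φ = 25.4°)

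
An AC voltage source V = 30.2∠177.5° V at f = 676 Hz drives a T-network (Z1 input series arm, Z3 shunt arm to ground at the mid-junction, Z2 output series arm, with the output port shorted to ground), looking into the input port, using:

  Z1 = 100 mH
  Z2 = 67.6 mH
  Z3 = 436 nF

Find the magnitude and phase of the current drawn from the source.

Step 1 — Angular frequency: ω = 2π·f = 2π·676 = 4247 rad/s.
Step 2 — Component impedances:
  Z1: Z = jωL = j·4247·0.1 = 0 + j424.7 Ω
  Z2: Z = jωL = j·4247·0.0676 = 0 + j287.1 Ω
  Z3: Z = 1/(jωC) = -j/(ω·C) = 0 - j540 Ω
Step 3 — With the output port shorted to ground, the output series arm Z2 runs from the junction to ground; the shunt arm Z3 also runs from the junction to ground. They appear in parallel: Z3 || Z2 = 0 + j613.2 Ω.
Step 4 — Series with input arm Z1: Z_in = Z1 + (Z3 || Z2) = 0 + j1038 Ω = 1038∠90.0° Ω.
Step 5 — Source phasor: V = 30.2∠177.5° V = -30.17 + j1.317 V.
Step 6 — Ohm's law: I = V / Z_total = (-30.17 + j1.317) / (0 + j1038) = 0.001269 + j0.02907 A.
Step 7 — Convert to polar: |I| = 0.0291 A, ∠I = 87.5°.

I = 0.0291∠87.5° A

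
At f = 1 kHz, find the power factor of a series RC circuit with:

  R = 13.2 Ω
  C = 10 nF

Step 1 — Angular frequency: ω = 2π·f = 2π·1000 = 6283 rad/s.
Step 2 — Component impedances:
  R: Z = R = 13.2 Ω
  C: Z = 1/(jωC) = -j/(ω·C) = 0 - j1.592e+04 Ω
Step 3 — Series combination: Z_total = R + C = 13.2 - j1.592e+04 Ω = 1.592e+04∠-90.0° Ω.
Step 4 — Power factor: PF = cos(φ) = Re(Z)/|Z| = 13.2/15915 = 0.0008294.
Step 5 — Type: Im(Z) = -1.592e+04 ⇒ leading (phase φ = -90.0°).

PF = 0.0008294 (leading, φ = -90.0°)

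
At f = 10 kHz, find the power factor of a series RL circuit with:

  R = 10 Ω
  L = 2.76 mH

Step 1 — Angular frequency: ω = 2π·f = 2π·1e+04 = 6.283e+04 rad/s.
Step 2 — Component impedances:
  R: Z = R = 10 Ω
  L: Z = jωL = j·6.283e+04·0.00276 = 0 + j173.4 Ω
Step 3 — Series combination: Z_total = R + L = 10 + j173.4 Ω = 173.7∠86.7° Ω.
Step 4 — Power factor: PF = cos(φ) = Re(Z)/|Z| = 10/173.7 = 0.05757.
Step 5 — Type: Im(Z) = 173.4 ⇒ lagging (phase φ = 86.7°).

PF = 0.05757 (lagging, φ = 86.7°)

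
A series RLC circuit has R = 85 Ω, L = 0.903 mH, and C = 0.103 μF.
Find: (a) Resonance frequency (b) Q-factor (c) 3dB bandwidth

Step 1 — Resonance: ω₀ = 1/√(LC) = 1/√(0.000903·1.03e-07) = 1.037e+05 rad/s.
Step 2 — f₀ = ω₀/(2π) = 1.65e+04 Hz.
Step 3 — Series Q: Q = ω₀L/R = 1.037e+05·0.000903/85 = 1.102.
Step 4 — Bandwidth: Δω = ω₀/Q = 9.413e+04 rad/s; BW = Δω/(2π) = 1.498e+04 Hz.

(a) f₀ = 1.65e+04 Hz  (b) Q = 1.102  (c) BW = 1.498e+04 Hz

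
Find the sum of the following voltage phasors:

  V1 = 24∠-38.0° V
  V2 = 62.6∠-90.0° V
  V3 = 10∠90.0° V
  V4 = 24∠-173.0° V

Step 1 — Convert each phasor to rectangular form:
  V1 = 24·(cos(-38.0°) + j·sin(-38.0°)) = 18.91 - j14.78 V
  V2 = 62.6·(cos(-90.0°) + j·sin(-90.0°)) = 0 - j62.6 V
  V3 = 10·(cos(90.0°) + j·sin(90.0°)) = 0 + j10 V
  V4 = 24·(cos(-173.0°) + j·sin(-173.0°)) = -23.82 - j2.925 V
Step 2 — Sum components: V_total = -4.909 - j70.3 V.
Step 3 — Convert to polar: |V_total| = 70.47 V, ∠V_total = -94.0°.

V_total = 70.47∠-94.0° V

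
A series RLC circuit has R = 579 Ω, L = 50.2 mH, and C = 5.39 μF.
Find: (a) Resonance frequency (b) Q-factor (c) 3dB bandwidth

Step 1 — Resonance: ω₀ = 1/√(LC) = 1/√(0.0502·5.39e-06) = 1922 rad/s.
Step 2 — f₀ = ω₀/(2π) = 306 Hz.
Step 3 — Series Q: Q = ω₀L/R = 1922·0.0502/579 = 0.1667.
Step 4 — Bandwidth: Δω = ω₀/Q = 1.153e+04 rad/s; BW = Δω/(2π) = 1836 Hz.

(a) f₀ = 306 Hz  (b) Q = 0.1667  (c) BW = 1836 Hz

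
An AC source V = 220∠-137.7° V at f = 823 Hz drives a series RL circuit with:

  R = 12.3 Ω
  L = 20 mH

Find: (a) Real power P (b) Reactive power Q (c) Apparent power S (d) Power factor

Step 1 — Angular frequency: ω = 2π·f = 2π·823 = 5171 rad/s.
Step 2 — Component impedances:
  R: Z = R = 12.3 Ω
  L: Z = jωL = j·5171·0.02 = 0 + j103.4 Ω
Step 3 — Series combination: Z_total = R + L = 12.3 + j103.4 Ω = 104.2∠83.2° Ω.
Step 4 — Source phasor: V = 220∠-137.7° V = -162.7 - j148.1 V.
Step 5 — Current: I = V / Z = -1.596 + j1.384 A = 2.112∠139.1° A.
Step 6 — Complex power: S = V·I* = 54.88 + j461.5 VA.
Step 7 — Real power: P = Re(S) = 54.88 W.
Step 8 — Reactive power: Q = Im(S) = 461.5 VAR.
Step 9 — Apparent power: |S| = 464.7 VA.
Step 10 — Power factor: PF = P/|S| = 0.1181 (lagging).

(a) P = 54.88 W  (b) Q = 461.5 VAR  (c) S = 464.7 VA  (d) PF = 0.1181 (lagging)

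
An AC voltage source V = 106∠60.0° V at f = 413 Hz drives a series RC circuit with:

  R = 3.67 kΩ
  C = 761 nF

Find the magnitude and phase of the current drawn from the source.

Step 1 — Angular frequency: ω = 2π·f = 2π·413 = 2595 rad/s.
Step 2 — Component impedances:
  R: Z = R = 3670 Ω
  C: Z = 1/(jωC) = -j/(ω·C) = 0 - j506.4 Ω
Step 3 — Series combination: Z_total = R + C = 3670 - j506.4 Ω = 3705∠-7.9° Ω.
Step 4 — Source phasor: V = 106∠60.0° V = 53 + j91.8 V.
Step 5 — Ohm's law: I = V / Z_total = (53 + j91.8) / (3670 - j506.4) = 0.01078 + j0.0265 A.
Step 6 — Convert to polar: |I| = 0.02861 A, ∠I = 67.9°.

I = 0.02861∠67.9° A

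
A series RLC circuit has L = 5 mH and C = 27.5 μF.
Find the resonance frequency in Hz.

Step 1 — Resonance condition Im(Z)=0 gives ω₀ = 1/√(LC).
Step 2 — ω₀ = 1/√(0.005·2.75e-05) = 2697 rad/s.
Step 3 — f₀ = ω₀/(2π) = 429.2 Hz.

f₀ = 429.2 Hz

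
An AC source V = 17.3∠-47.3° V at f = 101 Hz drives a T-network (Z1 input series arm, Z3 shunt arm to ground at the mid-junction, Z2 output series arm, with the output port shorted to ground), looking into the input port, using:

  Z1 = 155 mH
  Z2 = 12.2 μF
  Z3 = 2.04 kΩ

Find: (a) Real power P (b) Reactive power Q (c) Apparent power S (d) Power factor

Step 1 — Angular frequency: ω = 2π·f = 2π·101 = 634.6 rad/s.
Step 2 — Component impedances:
  Z1: Z = jωL = j·634.6·0.155 = 0 + j98.36 Ω
  Z2: Z = 1/(jωC) = -j/(ω·C) = 0 - j129.2 Ω
  Z3: Z = R = 2040 Ω
Step 3 — With the output port shorted to ground, the output series arm Z2 runs from the junction to ground; the shunt arm Z3 also runs from the junction to ground. They appear in parallel: Z3 || Z2 = 8.145 - j128.6 Ω.
Step 4 — Series with input arm Z1: Z_in = Z1 + (Z3 || Z2) = 8.145 - j30.28 Ω = 31.36∠-74.9° Ω.
Step 5 — Source phasor: V = 17.3∠-47.3° V = 11.73 - j12.71 V.
Step 6 — Current: I = V / Z = 0.4887 + j0.256 A = 0.5516∠27.6° A.
Step 7 — Complex power: S = V·I* = 2.479 - j9.216 VA.
Step 8 — Real power: P = Re(S) = 2.479 W.
Step 9 — Reactive power: Q = Im(S) = -9.216 VAR.
Step 10 — Apparent power: |S| = 9.544 VA.
Step 11 — Power factor: PF = P/|S| = 0.2597 (leading).

(a) P = 2.479 W  (b) Q = -9.216 VAR  (c) S = 9.544 VA  (d) PF = 0.2597 (leading)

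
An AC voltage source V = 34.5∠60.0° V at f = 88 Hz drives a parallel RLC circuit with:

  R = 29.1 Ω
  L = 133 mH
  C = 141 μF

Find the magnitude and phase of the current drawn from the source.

Step 1 — Angular frequency: ω = 2π·f = 2π·88 = 552.9 rad/s.
Step 2 — Component impedances:
  R: Z = R = 29.1 Ω
  L: Z = jωL = j·552.9·0.133 = 0 + j73.54 Ω
  C: Z = 1/(jωC) = -j/(ω·C) = 0 - j12.83 Ω
Step 3 — Parallel combination: 1/Z_total = 1/R + 1/L + 1/C; Z_total = 6.455 - j12.09 Ω = 13.71∠-61.9° Ω.
Step 4 — Source phasor: V = 34.5∠60.0° V = 17.25 + j29.88 V.
Step 5 — Ohm's law: I = V / Z_total = (17.25 + j29.88) / (6.455 - j12.09) = -1.33 + j2.137 A.
Step 6 — Convert to polar: |I| = 2.517 A, ∠I = 121.9°.

I = 2.517∠121.9° A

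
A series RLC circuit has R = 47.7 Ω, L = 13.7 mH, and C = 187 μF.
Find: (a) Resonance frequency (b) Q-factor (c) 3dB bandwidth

Step 1 — Resonance: ω₀ = 1/√(LC) = 1/√(0.0137·0.000187) = 624.8 rad/s.
Step 2 — f₀ = ω₀/(2π) = 99.43 Hz.
Step 3 — Series Q: Q = ω₀L/R = 624.8·0.0137/47.7 = 0.1794.
Step 4 — Bandwidth: Δω = ω₀/Q = 3482 rad/s; BW = Δω/(2π) = 554.1 Hz.

(a) f₀ = 99.43 Hz  (b) Q = 0.1794  (c) BW = 554.1 Hz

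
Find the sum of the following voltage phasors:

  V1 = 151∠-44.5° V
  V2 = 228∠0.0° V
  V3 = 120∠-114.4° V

Step 1 — Convert each phasor to rectangular form:
  V1 = 151·(cos(-44.5°) + j·sin(-44.5°)) = 107.7 - j105.8 V
  V2 = 228·(cos(0.0°) + j·sin(0.0°)) = 228 V
  V3 = 120·(cos(-114.4°) + j·sin(-114.4°)) = -49.57 - j109.3 V
Step 2 — Sum components: V_total = 286.1 - j215.1 V.
Step 3 — Convert to polar: |V_total| = 358 V, ∠V_total = -36.9°.

V_total = 358∠-36.9° V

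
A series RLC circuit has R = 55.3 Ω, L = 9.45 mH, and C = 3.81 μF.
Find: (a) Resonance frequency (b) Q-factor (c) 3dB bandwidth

Step 1 — Resonance: ω₀ = 1/√(LC) = 1/√(0.00945·3.81e-06) = 5270 rad/s.
Step 2 — f₀ = ω₀/(2π) = 838.8 Hz.
Step 3 — Series Q: Q = ω₀L/R = 5270·0.00945/55.3 = 0.9006.
Step 4 — Bandwidth: Δω = ω₀/Q = 5852 rad/s; BW = Δω/(2π) = 931.4 Hz.

(a) f₀ = 838.8 Hz  (b) Q = 0.9006  (c) BW = 931.4 Hz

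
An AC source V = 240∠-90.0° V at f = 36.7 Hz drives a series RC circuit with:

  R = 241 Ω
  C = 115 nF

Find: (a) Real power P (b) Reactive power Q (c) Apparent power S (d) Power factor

Step 1 — Angular frequency: ω = 2π·f = 2π·36.7 = 230.6 rad/s.
Step 2 — Component impedances:
  R: Z = R = 241 Ω
  C: Z = 1/(jωC) = -j/(ω·C) = 0 - j3.771e+04 Ω
Step 3 — Series combination: Z_total = R + C = 241 - j3.771e+04 Ω = 3.771e+04∠-89.6° Ω.
Step 4 — Source phasor: V = 240∠-90.0° V = 0 - j240 V.
Step 5 — Current: I = V / Z = 0.006364 - j4.067e-05 A = 0.006364∠-0.4° A.
Step 6 — Complex power: S = V·I* = 0.009761 - j1.527 VA.
Step 7 — Real power: P = Re(S) = 0.009761 W.
Step 8 — Reactive power: Q = Im(S) = -1.527 VAR.
Step 9 — Apparent power: |S| = 1.527 VA.
Step 10 — Power factor: PF = P/|S| = 0.006391 (leading).

(a) P = 0.009761 W  (b) Q = -1.527 VAR  (c) S = 1.527 VA  (d) PF = 0.006391 (leading)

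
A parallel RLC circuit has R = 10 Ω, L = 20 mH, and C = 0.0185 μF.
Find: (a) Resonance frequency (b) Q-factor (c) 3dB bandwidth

Step 1 — Resonance: ω₀ = 1/√(LC) = 1/√(0.02·1.85e-08) = 5.199e+04 rad/s.
Step 2 — f₀ = ω₀/(2π) = 8274 Hz.
Step 3 — Parallel Q: Q = R/(ω₀L) = 10/(5.199e+04·0.02) = 0.009618.
Step 4 — Bandwidth: Δω = ω₀/Q = 5.405e+06 rad/s; BW = Δω/(2π) = 8.603e+05 Hz.

(a) f₀ = 8274 Hz  (b) Q = 0.009618  (c) BW = 8.603e+05 Hz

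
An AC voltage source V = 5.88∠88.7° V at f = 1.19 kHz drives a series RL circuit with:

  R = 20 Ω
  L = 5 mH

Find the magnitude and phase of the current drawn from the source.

Step 1 — Angular frequency: ω = 2π·f = 2π·1190 = 7477 rad/s.
Step 2 — Component impedances:
  R: Z = R = 20 Ω
  L: Z = jωL = j·7477·0.005 = 0 + j37.38 Ω
Step 3 — Series combination: Z_total = R + L = 20 + j37.38 Ω = 42.4∠61.9° Ω.
Step 4 — Source phasor: V = 5.88∠88.7° V = 0.1334 + j5.878 V.
Step 5 — Ohm's law: I = V / Z_total = (0.1334 + j5.878) / (20 + j37.38) = 0.1237 + j0.06263 A.
Step 6 — Convert to polar: |I| = 0.1387 A, ∠I = 26.8°.

I = 0.1387∠26.8° A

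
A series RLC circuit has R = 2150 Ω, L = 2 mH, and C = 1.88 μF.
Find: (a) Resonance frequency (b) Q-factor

Step 1 — Resonance condition Im(Z)=0 gives ω₀ = 1/√(LC).
Step 2 — ω₀ = 1/√(0.002·1.88e-06) = 1.631e+04 rad/s.
Step 3 — f₀ = ω₀/(2π) = 2596 Hz.
Step 4 — Series Q: Q = ω₀L/R = 1.631e+04·0.002/2150 = 0.01517.

(a) f₀ = 2596 Hz  (b) Q = 0.01517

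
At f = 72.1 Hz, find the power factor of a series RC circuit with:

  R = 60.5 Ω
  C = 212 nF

Step 1 — Angular frequency: ω = 2π·f = 2π·72.1 = 453 rad/s.
Step 2 — Component impedances:
  R: Z = R = 60.5 Ω
  C: Z = 1/(jωC) = -j/(ω·C) = 0 - j1.041e+04 Ω
Step 3 — Series combination: Z_total = R + C = 60.5 - j1.041e+04 Ω = 1.041e+04∠-89.7° Ω.
Step 4 — Power factor: PF = cos(φ) = Re(Z)/|Z| = 60.5/10413 = 0.00581.
Step 5 — Type: Im(Z) = -1.041e+04 ⇒ leading (phase φ = -89.7°).

PF = 0.00581 (leading, φ = -89.7°)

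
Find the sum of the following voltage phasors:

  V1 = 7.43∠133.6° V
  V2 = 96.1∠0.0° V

Step 1 — Convert each phasor to rectangular form:
  V1 = 7.43·(cos(133.6°) + j·sin(133.6°)) = -5.124 + j5.381 V
  V2 = 96.1·(cos(0.0°) + j·sin(0.0°)) = 96.1 V
Step 2 — Sum components: V_total = 90.98 + j5.381 V.
Step 3 — Convert to polar: |V_total| = 91.14 V, ∠V_total = 3.4°.

V_total = 91.14∠3.4° V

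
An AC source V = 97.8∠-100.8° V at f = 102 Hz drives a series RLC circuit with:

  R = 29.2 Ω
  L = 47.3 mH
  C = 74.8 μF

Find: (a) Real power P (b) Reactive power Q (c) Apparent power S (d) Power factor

Step 1 — Angular frequency: ω = 2π·f = 2π·102 = 640.9 rad/s.
Step 2 — Component impedances:
  R: Z = R = 29.2 Ω
  L: Z = jωL = j·640.9·0.0473 = 0 + j30.31 Ω
  C: Z = 1/(jωC) = -j/(ω·C) = 0 - j20.86 Ω
Step 3 — Series combination: Z_total = R + L + C = 29.2 + j9.454 Ω = 30.69∠17.9° Ω.
Step 4 — Source phasor: V = 97.8∠-100.8° V = -18.33 - j96.07 V.
Step 5 — Current: I = V / Z = -1.532 - j2.794 A = 3.186∠-118.7° A.
Step 6 — Complex power: S = V·I* = 296.5 + j95.99 VA.
Step 7 — Real power: P = Re(S) = 296.5 W.
Step 8 — Reactive power: Q = Im(S) = 95.99 VAR.
Step 9 — Apparent power: |S| = 311.6 VA.
Step 10 — Power factor: PF = P/|S| = 0.9514 (lagging).

(a) P = 296.5 W  (b) Q = 95.99 VAR  (c) S = 311.6 VA  (d) PF = 0.9514 (lagging)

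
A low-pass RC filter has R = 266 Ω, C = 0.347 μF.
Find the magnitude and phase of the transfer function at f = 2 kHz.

Step 1 — Angular frequency: ω = 2π·2000 = 1.257e+04 rad/s.
Step 2 — Transfer function: H(jω) = 1/(1 + jωRC).
Step 3 — Denominator: 1 + jωRC = 1 + j·1.257e+04·266·3.47e-07 = 1 + j1.16.
Step 4 — H = 0.4264 - j0.4945.
Step 5 — Magnitude: |H| = 0.653 (-3.7 dB); phase: φ = -49.2°.

|H| = 0.653 (-3.7 dB), φ = -49.2°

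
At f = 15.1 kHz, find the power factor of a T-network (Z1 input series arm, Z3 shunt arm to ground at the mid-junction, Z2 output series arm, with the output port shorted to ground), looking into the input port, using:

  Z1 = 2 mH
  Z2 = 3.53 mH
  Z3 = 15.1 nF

Step 1 — Angular frequency: ω = 2π·f = 2π·1.51e+04 = 9.488e+04 rad/s.
Step 2 — Component impedances:
  Z1: Z = jωL = j·9.488e+04·0.002 = 0 + j189.8 Ω
  Z2: Z = jωL = j·9.488e+04·0.00353 = 0 + j334.9 Ω
  Z3: Z = 1/(jωC) = -j/(ω·C) = 0 - j698 Ω
Step 3 — With the output port shorted to ground, the output series arm Z2 runs from the junction to ground; the shunt arm Z3 also runs from the junction to ground. They appear in parallel: Z3 || Z2 = 0 + j643.8 Ω.
Step 4 — Series with input arm Z1: Z_in = Z1 + (Z3 || Z2) = 0 + j833.6 Ω = 833.6∠90.0° Ω.
Step 5 — Power factor: PF = cos(φ) = Re(Z)/|Z| = 0/833.6 = 0.
Step 6 — Type: Im(Z) = 833.6 ⇒ lagging (phase φ = 90.0°).

PF = 0 (lagging, φ = 90.0°)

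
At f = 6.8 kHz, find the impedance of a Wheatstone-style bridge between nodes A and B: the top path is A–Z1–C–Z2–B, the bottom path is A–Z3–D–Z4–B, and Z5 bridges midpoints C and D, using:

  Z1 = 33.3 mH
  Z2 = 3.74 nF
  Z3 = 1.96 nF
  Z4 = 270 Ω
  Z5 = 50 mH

Step 1 — Angular frequency: ω = 2π·f = 2π·6800 = 4.273e+04 rad/s.
Step 2 — Component impedances:
  Z1: Z = jωL = j·4.273e+04·0.0333 = 0 + j1423 Ω
  Z2: Z = 1/(jωC) = -j/(ω·C) = 0 - j6258 Ω
  Z3: Z = 1/(jωC) = -j/(ω·C) = 0 - j1.194e+04 Ω
  Z4: Z = R = 270 Ω
  Z5: Z = jωL = j·4.273e+04·0.05 = 0 + j2136 Ω
Step 3 — Bridge requires nodal analysis (the Z5 bridge couples midpoints C and D, so the two paths cannot be reduced to a simple series/parallel combination). Setting node B to ground and injecting 1 A at node A, the 3-node admittance system at A, C, D solves to V_A = Z_AB = 919.6 + j7590 Ω = 7645∠83.1° Ω.

Z = 919.6 + j7590 Ω = 7645∠83.1° Ω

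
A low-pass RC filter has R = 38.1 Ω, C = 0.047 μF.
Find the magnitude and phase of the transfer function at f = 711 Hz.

Step 1 — Angular frequency: ω = 2π·711 = 4467 rad/s.
Step 2 — Transfer function: H(jω) = 1/(1 + jωRC).
Step 3 — Denominator: 1 + jωRC = 1 + j·4467·38.1·4.7e-08 = 1 + j0.008.
Step 4 — H = 0.9999 - j0.007999.
Step 5 — Magnitude: |H| = 1 (-0.0 dB); phase: φ = -0.5°.

|H| = 1 (-0.0 dB), φ = -0.5°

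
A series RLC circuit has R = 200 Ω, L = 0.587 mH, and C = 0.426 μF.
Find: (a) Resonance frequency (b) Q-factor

Step 1 — Resonance condition Im(Z)=0 gives ω₀ = 1/√(LC).
Step 2 — ω₀ = 1/√(0.000587·4.26e-07) = 6.324e+04 rad/s.
Step 3 — f₀ = ω₀/(2π) = 1.006e+04 Hz.
Step 4 — Series Q: Q = ω₀L/R = 6.324e+04·0.000587/200 = 0.1856.

(a) f₀ = 1.006e+04 Hz  (b) Q = 0.1856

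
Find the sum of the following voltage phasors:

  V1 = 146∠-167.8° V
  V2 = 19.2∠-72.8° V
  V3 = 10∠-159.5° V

Step 1 — Convert each phasor to rectangular form:
  V1 = 146·(cos(-167.8°) + j·sin(-167.8°)) = -142.7 - j30.85 V
  V2 = 19.2·(cos(-72.8°) + j·sin(-72.8°)) = 5.678 - j18.34 V
  V3 = 10·(cos(-159.5°) + j·sin(-159.5°)) = -9.367 - j3.502 V
Step 2 — Sum components: V_total = -146.4 - j52.7 V.
Step 3 — Convert to polar: |V_total| = 155.6 V, ∠V_total = -160.2°.

V_total = 155.6∠-160.2° V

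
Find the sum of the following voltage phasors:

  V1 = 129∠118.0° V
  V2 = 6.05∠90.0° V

Step 1 — Convert each phasor to rectangular form:
  V1 = 129·(cos(118.0°) + j·sin(118.0°)) = -60.56 + j113.9 V
  V2 = 6.05·(cos(90.0°) + j·sin(90.0°)) = 0 + j6.05 V
Step 2 — Sum components: V_total = -60.56 + j120 V.
Step 3 — Convert to polar: |V_total| = 134.4 V, ∠V_total = 116.8°.

V_total = 134.4∠116.8° V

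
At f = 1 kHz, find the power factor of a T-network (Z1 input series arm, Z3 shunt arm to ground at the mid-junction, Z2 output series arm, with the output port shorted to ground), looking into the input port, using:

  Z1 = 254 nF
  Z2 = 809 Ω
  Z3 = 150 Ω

Step 1 — Angular frequency: ω = 2π·f = 2π·1000 = 6283 rad/s.
Step 2 — Component impedances:
  Z1: Z = 1/(jωC) = -j/(ω·C) = 0 - j626.6 Ω
  Z2: Z = R = 809 Ω
  Z3: Z = R = 150 Ω
Step 3 — With the output port shorted to ground, the output series arm Z2 runs from the junction to ground; the shunt arm Z3 also runs from the junction to ground. They appear in parallel: Z3 || Z2 = 126.5 Ω.
Step 4 — Series with input arm Z1: Z_in = Z1 + (Z3 || Z2) = 126.5 - j626.6 Ω = 639.2∠-78.6° Ω.
Step 5 — Power factor: PF = cos(φ) = Re(Z)/|Z| = 126.5/639.2 = 0.1979.
Step 6 — Type: Im(Z) = -626.6 ⇒ leading (phase φ = -78.6°).

PF = 0.1979 (leading, φ = -78.6°)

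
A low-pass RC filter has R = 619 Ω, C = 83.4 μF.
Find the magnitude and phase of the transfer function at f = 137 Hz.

Step 1 — Angular frequency: ω = 2π·137 = 860.8 rad/s.
Step 2 — Transfer function: H(jω) = 1/(1 + jωRC).
Step 3 — Denominator: 1 + jωRC = 1 + j·860.8·619·8.34e-05 = 1 + j44.44.
Step 4 — H = 0.0005061 - j0.02249.
Step 5 — Magnitude: |H| = 0.0225 (-33.0 dB); phase: φ = -88.7°.

|H| = 0.0225 (-33.0 dB), φ = -88.7°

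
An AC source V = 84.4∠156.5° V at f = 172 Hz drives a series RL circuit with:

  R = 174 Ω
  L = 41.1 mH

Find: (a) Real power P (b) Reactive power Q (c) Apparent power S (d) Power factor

Step 1 — Angular frequency: ω = 2π·f = 2π·172 = 1081 rad/s.
Step 2 — Component impedances:
  R: Z = R = 174 Ω
  L: Z = jωL = j·1081·0.0411 = 0 + j44.42 Ω
Step 3 — Series combination: Z_total = R + L = 174 + j44.42 Ω = 179.6∠14.3° Ω.
Step 4 — Source phasor: V = 84.4∠156.5° V = -77.4 + j33.65 V.
Step 5 — Current: I = V / Z = -0.3713 + j0.2882 A = 0.47∠142.2° A.
Step 6 — Complex power: S = V·I* = 38.43 + j9.811 VA.
Step 7 — Real power: P = Re(S) = 38.43 W.
Step 8 — Reactive power: Q = Im(S) = 9.811 VAR.
Step 9 — Apparent power: |S| = 39.67 VA.
Step 10 — Power factor: PF = P/|S| = 0.9689 (lagging).

(a) P = 38.43 W  (b) Q = 9.811 VAR  (c) S = 39.67 VA  (d) PF = 0.9689 (lagging)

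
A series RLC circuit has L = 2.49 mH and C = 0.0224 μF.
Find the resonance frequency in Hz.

Step 1 — Resonance condition Im(Z)=0 gives ω₀ = 1/√(LC).
Step 2 — ω₀ = 1/√(0.00249·2.24e-08) = 1.339e+05 rad/s.
Step 3 — f₀ = ω₀/(2π) = 2.131e+04 Hz.

f₀ = 2.131e+04 Hz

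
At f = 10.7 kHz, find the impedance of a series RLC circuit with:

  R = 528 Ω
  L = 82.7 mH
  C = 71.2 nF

Step 1 — Angular frequency: ω = 2π·f = 2π·1.07e+04 = 6.723e+04 rad/s.
Step 2 — Component impedances:
  R: Z = R = 528 Ω
  L: Z = jωL = j·6.723e+04·0.0827 = 0 + j5560 Ω
  C: Z = 1/(jωC) = -j/(ω·C) = 0 - j208.9 Ω
Step 3 — Series combination: Z_total = R + L + C = 528 + j5351 Ω = 5377∠84.4° Ω.

Z = 528 + j5351 Ω = 5377∠84.4° Ω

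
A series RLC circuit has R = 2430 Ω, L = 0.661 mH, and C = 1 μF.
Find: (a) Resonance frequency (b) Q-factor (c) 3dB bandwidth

Step 1 — Resonance: ω₀ = 1/√(LC) = 1/√(0.000661·1e-06) = 3.89e+04 rad/s.
Step 2 — f₀ = ω₀/(2π) = 6190 Hz.
Step 3 — Series Q: Q = ω₀L/R = 3.89e+04·0.000661/2430 = 0.01058.
Step 4 — Bandwidth: Δω = ω₀/Q = 3.676e+06 rad/s; BW = Δω/(2π) = 5.851e+05 Hz.

(a) f₀ = 6190 Hz  (b) Q = 0.01058  (c) BW = 5.851e+05 Hz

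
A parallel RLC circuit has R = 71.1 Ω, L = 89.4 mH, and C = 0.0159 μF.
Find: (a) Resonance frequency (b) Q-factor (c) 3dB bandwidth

Step 1 — Resonance: ω₀ = 1/√(LC) = 1/√(0.0894·1.59e-08) = 2.652e+04 rad/s.
Step 2 — f₀ = ω₀/(2π) = 4221 Hz.
Step 3 — Parallel Q: Q = R/(ω₀L) = 71.1/(2.652e+04·0.0894) = 0.02998.
Step 4 — Bandwidth: Δω = ω₀/Q = 8.846e+05 rad/s; BW = Δω/(2π) = 1.408e+05 Hz.

(a) f₀ = 4221 Hz  (b) Q = 0.02998  (c) BW = 1.408e+05 Hz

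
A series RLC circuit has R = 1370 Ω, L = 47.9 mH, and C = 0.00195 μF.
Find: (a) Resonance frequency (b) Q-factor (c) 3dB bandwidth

Step 1 — Resonance condition Im(Z)=0 gives ω₀ = 1/√(LC).
Step 2 — ω₀ = 1/√(0.0479·1.95e-09) = 1.035e+05 rad/s.
Step 3 — f₀ = ω₀/(2π) = 1.647e+04 Hz.
Step 4 — Series Q: Q = ω₀L/R = 1.035e+05·0.0479/1370 = 3.618.
Step 5 — 3dB bandwidth: Δω = ω₀/Q = 2.86e+04 rad/s; BW = Δω/(2π) = 4552 Hz.

(a) f₀ = 1.647e+04 Hz  (b) Q = 3.618  (c) BW = 4552 Hz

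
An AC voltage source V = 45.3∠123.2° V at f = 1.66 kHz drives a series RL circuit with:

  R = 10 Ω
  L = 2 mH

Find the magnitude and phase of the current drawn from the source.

Step 1 — Angular frequency: ω = 2π·f = 2π·1660 = 1.043e+04 rad/s.
Step 2 — Component impedances:
  R: Z = R = 10 Ω
  L: Z = jωL = j·1.043e+04·0.002 = 0 + j20.86 Ω
Step 3 — Series combination: Z_total = R + L = 10 + j20.86 Ω = 23.13∠64.4° Ω.
Step 4 — Source phasor: V = 45.3∠123.2° V = -24.8 + j37.91 V.
Step 5 — Ohm's law: I = V / Z_total = (-24.8 + j37.91) / (10 + j20.86) = 1.014 + j1.675 A.
Step 6 — Convert to polar: |I| = 1.958 A, ∠I = 58.8°.

I = 1.958∠58.8° A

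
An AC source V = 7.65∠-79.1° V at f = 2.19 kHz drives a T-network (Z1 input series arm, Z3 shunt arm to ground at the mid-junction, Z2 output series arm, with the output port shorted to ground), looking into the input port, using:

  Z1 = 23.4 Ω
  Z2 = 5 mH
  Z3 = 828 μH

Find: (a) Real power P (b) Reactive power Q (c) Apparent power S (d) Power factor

Step 1 — Angular frequency: ω = 2π·f = 2π·2190 = 1.376e+04 rad/s.
Step 2 — Component impedances:
  Z1: Z = R = 23.4 Ω
  Z2: Z = jωL = j·1.376e+04·0.005 = 0 + j68.8 Ω
  Z3: Z = jωL = j·1.376e+04·0.000828 = 0 + j11.39 Ω
Step 3 — With the output port shorted to ground, the output series arm Z2 runs from the junction to ground; the shunt arm Z3 also runs from the junction to ground. They appear in parallel: Z3 || Z2 = 0 + j9.775 Ω.
Step 4 — Series with input arm Z1: Z_in = Z1 + (Z3 || Z2) = 23.4 + j9.775 Ω = 25.36∠22.7° Ω.
Step 5 — Source phasor: V = 7.65∠-79.1° V = 1.447 - j7.512 V.
Step 6 — Current: I = V / Z = -0.06154 - j0.2953 A = 0.3017∠-101.8° A.
Step 7 — Complex power: S = V·I* = 2.129 + j0.8895 VA.
Step 8 — Real power: P = Re(S) = 2.129 W.
Step 9 — Reactive power: Q = Im(S) = 0.8895 VAR.
Step 10 — Apparent power: |S| = 2.308 VA.
Step 11 — Power factor: PF = P/|S| = 0.9227 (lagging).

(a) P = 2.129 W  (b) Q = 0.8895 VAR  (c) S = 2.308 VA  (d) PF = 0.9227 (lagging)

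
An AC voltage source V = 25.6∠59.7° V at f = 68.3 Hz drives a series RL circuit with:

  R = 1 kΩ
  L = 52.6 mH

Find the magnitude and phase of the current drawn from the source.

Step 1 — Angular frequency: ω = 2π·f = 2π·68.3 = 429.1 rad/s.
Step 2 — Component impedances:
  R: Z = R = 1000 Ω
  L: Z = jωL = j·429.1·0.0526 = 0 + j22.57 Ω
Step 3 — Series combination: Z_total = R + L = 1000 + j22.57 Ω = 1000∠1.3° Ω.
Step 4 — Source phasor: V = 25.6∠59.7° V = 12.92 + j22.1 V.
Step 5 — Ohm's law: I = V / Z_total = (12.92 + j22.1) / (1000 + j22.57) = 0.01341 + j0.0218 A.
Step 6 — Convert to polar: |I| = 0.02559 A, ∠I = 58.4°.

I = 0.02559∠58.4° A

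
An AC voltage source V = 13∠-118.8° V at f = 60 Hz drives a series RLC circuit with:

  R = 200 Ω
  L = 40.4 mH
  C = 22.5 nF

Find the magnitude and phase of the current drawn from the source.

Step 1 — Angular frequency: ω = 2π·f = 2π·60 = 377 rad/s.
Step 2 — Component impedances:
  R: Z = R = 200 Ω
  L: Z = jωL = j·377·0.0404 = 0 + j15.23 Ω
  C: Z = 1/(jωC) = -j/(ω·C) = 0 - j1.179e+05 Ω
Step 3 — Series combination: Z_total = R + L + C = 200 - j1.179e+05 Ω = 1.179e+05∠-89.9° Ω.
Step 4 — Source phasor: V = 13∠-118.8° V = -6.263 - j11.39 V.
Step 5 — Ohm's law: I = V / Z_total = (-6.263 - j11.39) / (200 - j1.179e+05) = 9.655e-05 - j5.329e-05 A.
Step 6 — Convert to polar: |I| = 0.0001103 A, ∠I = -28.9°.

I = 0.0001103∠-28.9° A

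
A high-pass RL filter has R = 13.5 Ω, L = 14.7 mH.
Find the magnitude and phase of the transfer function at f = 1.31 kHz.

Step 1 — Angular frequency: ω = 2π·1310 = 8231 rad/s.
Step 2 — Transfer function: H(jω) = jωL/(R + jωL).
Step 3 — Numerator jωL = j·121; denominator R + jωL = 13.5 + j121.
Step 4 — H = 0.9877 + j0.1102.
Step 5 — Magnitude: |H| = 0.9938 (-0.1 dB); phase: φ = 6.4°.

|H| = 0.9938 (-0.1 dB), φ = 6.4°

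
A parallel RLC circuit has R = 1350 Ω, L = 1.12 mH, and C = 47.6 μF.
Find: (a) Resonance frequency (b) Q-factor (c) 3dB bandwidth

Step 1 — Resonance: ω₀ = 1/√(LC) = 1/√(0.00112·4.76e-05) = 4331 rad/s.
Step 2 — f₀ = ω₀/(2π) = 689.3 Hz.
Step 3 — Parallel Q: Q = R/(ω₀L) = 1350/(4331·0.00112) = 278.3.
Step 4 — Bandwidth: Δω = ω₀/Q = 15.56 rad/s; BW = Δω/(2π) = 2.477 Hz.

(a) f₀ = 689.3 Hz  (b) Q = 278.3  (c) BW = 2.477 Hz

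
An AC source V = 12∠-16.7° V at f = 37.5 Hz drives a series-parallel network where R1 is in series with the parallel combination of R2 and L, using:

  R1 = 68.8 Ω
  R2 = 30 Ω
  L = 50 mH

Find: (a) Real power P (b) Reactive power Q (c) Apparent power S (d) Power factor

Step 1 — Angular frequency: ω = 2π·f = 2π·37.5 = 235.6 rad/s.
Step 2 — Component impedances:
  R1: Z = R = 68.8 Ω
  R2: Z = R = 30 Ω
  L: Z = jωL = j·235.6·0.05 = 0 + j11.78 Ω
Step 3 — Parallel branch: R2 || L = 1/(1/R2 + 1/L) = 4.008 + j10.21 Ω.
Step 4 — Series with R1: Z_total = R1 + (R2 || L) = 72.81 + j10.21 Ω = 73.52∠8.0° Ω.
Step 5 — Source phasor: V = 12∠-16.7° V = 11.49 - j3.448 V.
Step 6 — Current: I = V / Z = 0.1483 - j0.06815 A = 0.1632∠-24.7° A.
Step 7 — Complex power: S = V·I* = 1.94 + j0.2719 VA.
Step 8 — Real power: P = Re(S) = 1.94 W.
Step 9 — Reactive power: Q = Im(S) = 0.2719 VAR.
Step 10 — Apparent power: |S| = 1.959 VA.
Step 11 — Power factor: PF = P/|S| = 0.9903 (lagging).

(a) P = 1.94 W  (b) Q = 0.2719 VAR  (c) S = 1.959 VA  (d) PF = 0.9903 (lagging)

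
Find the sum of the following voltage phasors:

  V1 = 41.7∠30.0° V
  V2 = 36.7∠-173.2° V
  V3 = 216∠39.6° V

Step 1 — Convert each phasor to rectangular form:
  V1 = 41.7·(cos(30.0°) + j·sin(30.0°)) = 36.11 + j20.85 V
  V2 = 36.7·(cos(-173.2°) + j·sin(-173.2°)) = -36.44 - j4.345 V
  V3 = 216·(cos(39.6°) + j·sin(39.6°)) = 166.4 + j137.7 V
Step 2 — Sum components: V_total = 166.1 + j154.2 V.
Step 3 — Convert to polar: |V_total| = 226.6 V, ∠V_total = 42.9°.

V_total = 226.6∠42.9° V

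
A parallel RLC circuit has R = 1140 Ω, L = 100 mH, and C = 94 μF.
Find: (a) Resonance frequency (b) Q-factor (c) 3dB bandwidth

Step 1 — Resonance: ω₀ = 1/√(LC) = 1/√(0.1·9.4e-05) = 326.2 rad/s.
Step 2 — f₀ = ω₀/(2π) = 51.91 Hz.
Step 3 — Parallel Q: Q = R/(ω₀L) = 1140/(326.2·0.1) = 34.95.
Step 4 — Bandwidth: Δω = ω₀/Q = 9.332 rad/s; BW = Δω/(2π) = 1.485 Hz.

(a) f₀ = 51.91 Hz  (b) Q = 34.95  (c) BW = 1.485 Hz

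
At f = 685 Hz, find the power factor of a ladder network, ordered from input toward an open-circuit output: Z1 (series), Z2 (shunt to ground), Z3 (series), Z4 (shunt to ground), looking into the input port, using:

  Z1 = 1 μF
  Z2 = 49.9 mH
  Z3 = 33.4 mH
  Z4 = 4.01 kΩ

Step 1 — Angular frequency: ω = 2π·f = 2π·685 = 4304 rad/s.
Step 2 — Component impedances:
  Z1: Z = 1/(jωC) = -j/(ω·C) = 0 - j232.3 Ω
  Z2: Z = jωL = j·4304·0.0499 = 0 + j214.8 Ω
  Z3: Z = jωL = j·4304·0.0334 = 0 + j143.8 Ω
  Z4: Z = R = 4010 Ω
Step 3 — Ladder network (open output): work backward from the far end, alternating series and parallel combinations. Z_in = 11.41 - j18.59 Ω = 21.82∠-58.5° Ω.
Step 4 — Power factor: PF = cos(φ) = Re(Z)/|Z| = 11.4114/21.8169 = 0.5231.
Step 5 — Type: Im(Z) = -18.59 ⇒ leading (phase φ = -58.5°).

PF = 0.5231 (leading, φ = -58.5°)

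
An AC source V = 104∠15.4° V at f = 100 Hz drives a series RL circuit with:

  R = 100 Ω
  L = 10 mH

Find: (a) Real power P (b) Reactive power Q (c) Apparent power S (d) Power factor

Step 1 — Angular frequency: ω = 2π·f = 2π·100 = 628.3 rad/s.
Step 2 — Component impedances:
  R: Z = R = 100 Ω
  L: Z = jωL = j·628.3·0.01 = 0 + j6.283 Ω
Step 3 — Series combination: Z_total = R + L = 100 + j6.283 Ω = 100.2∠3.6° Ω.
Step 4 — Source phasor: V = 104∠15.4° V = 100.3 + j27.62 V.
Step 5 — Current: I = V / Z = 1.016 + j0.2123 A = 1.038∠11.8° A.
Step 6 — Complex power: S = V·I* = 107.7 + j6.769 VA.
Step 7 — Real power: P = Re(S) = 107.7 W.
Step 8 — Reactive power: Q = Im(S) = 6.769 VAR.
Step 9 — Apparent power: |S| = 107.9 VA.
Step 10 — Power factor: PF = P/|S| = 0.998 (lagging).

(a) P = 107.7 W  (b) Q = 6.769 VAR  (c) S = 107.9 VA  (d) PF = 0.998 (lagging)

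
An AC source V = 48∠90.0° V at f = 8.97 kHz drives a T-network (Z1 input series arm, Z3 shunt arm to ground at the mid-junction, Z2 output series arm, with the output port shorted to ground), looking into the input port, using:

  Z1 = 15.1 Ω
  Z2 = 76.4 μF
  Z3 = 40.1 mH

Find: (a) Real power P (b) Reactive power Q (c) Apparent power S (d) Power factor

Step 1 — Angular frequency: ω = 2π·f = 2π·8970 = 5.636e+04 rad/s.
Step 2 — Component impedances:
  Z1: Z = R = 15.1 Ω
  Z2: Z = 1/(jωC) = -j/(ω·C) = 0 - j0.2322 Ω
  Z3: Z = jωL = j·5.636e+04·0.0401 = 0 + j2260 Ω
Step 3 — With the output port shorted to ground, the output series arm Z2 runs from the junction to ground; the shunt arm Z3 also runs from the junction to ground. They appear in parallel: Z3 || Z2 = 0 - j0.2323 Ω.
Step 4 — Series with input arm Z1: Z_in = Z1 + (Z3 || Z2) = 15.1 - j0.2323 Ω = 15.1∠-0.9° Ω.
Step 5 — Source phasor: V = 48∠90.0° V = 0 + j48 V.
Step 6 — Current: I = V / Z = -0.04888 + j3.178 A = 3.178∠90.9° A.
Step 7 — Complex power: S = V·I* = 152.5 - j2.346 VA.
Step 8 — Real power: P = Re(S) = 152.5 W.
Step 9 — Reactive power: Q = Im(S) = -2.346 VAR.
Step 10 — Apparent power: |S| = 152.6 VA.
Step 11 — Power factor: PF = P/|S| = 0.9999 (leading).

(a) P = 152.5 W  (b) Q = -2.346 VAR  (c) S = 152.6 VA  (d) PF = 0.9999 (leading)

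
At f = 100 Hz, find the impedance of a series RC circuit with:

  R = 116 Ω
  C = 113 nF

Step 1 — Angular frequency: ω = 2π·f = 2π·100 = 628.3 rad/s.
Step 2 — Component impedances:
  R: Z = R = 116 Ω
  C: Z = 1/(jωC) = -j/(ω·C) = 0 - j1.408e+04 Ω
Step 3 — Series combination: Z_total = R + C = 116 - j1.408e+04 Ω = 1.408e+04∠-89.5° Ω.

Z = 116 - j1.408e+04 Ω = 1.408e+04∠-89.5° Ω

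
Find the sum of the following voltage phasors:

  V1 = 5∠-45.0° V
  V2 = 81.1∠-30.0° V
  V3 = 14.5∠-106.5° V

Step 1 — Convert each phasor to rectangular form:
  V1 = 5·(cos(-45.0°) + j·sin(-45.0°)) = 3.536 - j3.536 V
  V2 = 81.1·(cos(-30.0°) + j·sin(-30.0°)) = 70.23 - j40.55 V
  V3 = 14.5·(cos(-106.5°) + j·sin(-106.5°)) = -4.118 - j13.9 V
Step 2 — Sum components: V_total = 69.65 - j57.99 V.
Step 3 — Convert to polar: |V_total| = 90.63 V, ∠V_total = -39.8°.

V_total = 90.63∠-39.8° V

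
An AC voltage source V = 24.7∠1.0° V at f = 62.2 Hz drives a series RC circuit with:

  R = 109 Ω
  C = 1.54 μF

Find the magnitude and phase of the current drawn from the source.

Step 1 — Angular frequency: ω = 2π·f = 2π·62.2 = 390.8 rad/s.
Step 2 — Component impedances:
  R: Z = R = 109 Ω
  C: Z = 1/(jωC) = -j/(ω·C) = 0 - j1662 Ω
Step 3 — Series combination: Z_total = R + C = 109 - j1662 Ω = 1665∠-86.2° Ω.
Step 4 — Source phasor: V = 24.7∠1.0° V = 24.7 + j0.4311 V.
Step 5 — Ohm's law: I = V / Z_total = (24.7 + j0.4311) / (109 - j1662) = 0.0007126 + j0.01482 A.
Step 6 — Convert to polar: |I| = 0.01483 A, ∠I = 87.2°.

I = 0.01483∠87.2° A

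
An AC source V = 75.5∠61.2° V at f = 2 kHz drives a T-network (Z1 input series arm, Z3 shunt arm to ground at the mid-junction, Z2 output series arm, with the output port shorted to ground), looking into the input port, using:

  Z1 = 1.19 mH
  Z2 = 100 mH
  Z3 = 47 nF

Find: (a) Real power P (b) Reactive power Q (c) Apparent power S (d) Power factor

Step 1 — Angular frequency: ω = 2π·f = 2π·2000 = 1.257e+04 rad/s.
Step 2 — Component impedances:
  Z1: Z = jωL = j·1.257e+04·0.00119 = 0 + j14.95 Ω
  Z2: Z = jωL = j·1.257e+04·0.1 = 0 + j1257 Ω
  Z3: Z = 1/(jωC) = -j/(ω·C) = 0 - j1693 Ω
Step 3 — With the output port shorted to ground, the output series arm Z2 runs from the junction to ground; the shunt arm Z3 also runs from the junction to ground. They appear in parallel: Z3 || Z2 = 0 + j4874 Ω.
Step 4 — Series with input arm Z1: Z_in = Z1 + (Z3 || Z2) = 0 + j4889 Ω = 4889∠90.0° Ω.
Step 5 — Source phasor: V = 75.5∠61.2° V = 36.37 + j66.16 V.
Step 6 — Current: I = V / Z = 0.01353 - j0.007439 A = 0.01544∠-28.8° A.
Step 7 — Complex power: S = V·I* = 0 + j1.166 VA.
Step 8 — Real power: P = Re(S) = 0 W.
Step 9 — Reactive power: Q = Im(S) = 1.166 VAR.
Step 10 — Apparent power: |S| = 1.166 VA.
Step 11 — Power factor: PF = P/|S| = 0 (lagging).

(a) P = 0 W  (b) Q = 1.166 VAR  (c) S = 1.166 VA  (d) PF = 0 (lagging)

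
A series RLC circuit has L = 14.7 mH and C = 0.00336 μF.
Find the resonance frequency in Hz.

Step 1 — Resonance condition Im(Z)=0 gives ω₀ = 1/√(LC).
Step 2 — ω₀ = 1/√(0.0147·3.36e-09) = 1.423e+05 rad/s.
Step 3 — f₀ = ω₀/(2π) = 2.265e+04 Hz.

f₀ = 2.265e+04 Hz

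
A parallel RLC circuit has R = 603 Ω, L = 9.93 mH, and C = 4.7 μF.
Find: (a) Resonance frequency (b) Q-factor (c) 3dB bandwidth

Step 1 — Resonance: ω₀ = 1/√(LC) = 1/√(0.00993·4.7e-06) = 4629 rad/s.
Step 2 — f₀ = ω₀/(2π) = 736.7 Hz.
Step 3 — Parallel Q: Q = R/(ω₀L) = 603/(4629·0.00993) = 13.12.
Step 4 — Bandwidth: Δω = ω₀/Q = 352.8 rad/s; BW = Δω/(2π) = 56.16 Hz.

(a) f₀ = 736.7 Hz  (b) Q = 13.12  (c) BW = 56.16 Hz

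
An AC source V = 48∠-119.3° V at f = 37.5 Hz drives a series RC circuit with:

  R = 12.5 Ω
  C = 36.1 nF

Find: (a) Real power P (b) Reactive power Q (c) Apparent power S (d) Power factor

Step 1 — Angular frequency: ω = 2π·f = 2π·37.5 = 235.6 rad/s.
Step 2 — Component impedances:
  R: Z = R = 12.5 Ω
  C: Z = 1/(jωC) = -j/(ω·C) = 0 - j1.176e+05 Ω
Step 3 — Series combination: Z_total = R + C = 12.5 - j1.176e+05 Ω = 1.176e+05∠-90.0° Ω.
Step 4 — Source phasor: V = 48∠-119.3° V = -23.49 - j41.86 V.
Step 5 — Current: I = V / Z = 0.000356 - j0.0001998 A = 0.0004083∠-29.3° A.
Step 6 — Complex power: S = V·I* = 2.084e-06 - j0.0196 VA.
Step 7 — Real power: P = Re(S) = 2.084e-06 W.
Step 8 — Reactive power: Q = Im(S) = -0.0196 VAR.
Step 9 — Apparent power: |S| = 0.0196 VA.
Step 10 — Power factor: PF = P/|S| = 0.0001063 (leading).

(a) P = 2.084e-06 W  (b) Q = -0.0196 VAR  (c) S = 0.0196 VA  (d) PF = 0.0001063 (leading)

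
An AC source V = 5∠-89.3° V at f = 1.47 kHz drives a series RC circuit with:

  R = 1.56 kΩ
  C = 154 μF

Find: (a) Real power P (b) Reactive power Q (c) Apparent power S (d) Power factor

Step 1 — Angular frequency: ω = 2π·f = 2π·1470 = 9236 rad/s.
Step 2 — Component impedances:
  R: Z = R = 1560 Ω
  C: Z = 1/(jωC) = -j/(ω·C) = 0 - j0.703 Ω
Step 3 — Series combination: Z_total = R + C = 1560 - j0.703 Ω = 1560∠-0.0° Ω.
Step 4 — Source phasor: V = 5∠-89.3° V = 0.06109 - j5 V.
Step 5 — Current: I = V / Z = 4.06e-05 - j0.003205 A = 0.003205∠-89.3° A.
Step 6 — Complex power: S = V·I* = 0.01603 - j7.222e-06 VA.
Step 7 — Real power: P = Re(S) = 0.01603 W.
Step 8 — Reactive power: Q = Im(S) = -7.222e-06 VAR.
Step 9 — Apparent power: |S| = 0.01603 VA.
Step 10 — Power factor: PF = P/|S| = 1 (leading).

(a) P = 0.01603 W  (b) Q = -7.222e-06 VAR  (c) S = 0.01603 VA  (d) PF = 1 (leading)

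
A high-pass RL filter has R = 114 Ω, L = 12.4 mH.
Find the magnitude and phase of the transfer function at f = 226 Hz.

Step 1 — Angular frequency: ω = 2π·226 = 1420 rad/s.
Step 2 — Transfer function: H(jω) = jωL/(R + jωL).
Step 3 — Numerator jωL = j·17.61; denominator R + jωL = 114 + j17.61.
Step 4 — H = 0.0233 + j0.1509.
Step 5 — Magnitude: |H| = 0.1526 (-16.3 dB); phase: φ = 81.2°.

|H| = 0.1526 (-16.3 dB), φ = 81.2°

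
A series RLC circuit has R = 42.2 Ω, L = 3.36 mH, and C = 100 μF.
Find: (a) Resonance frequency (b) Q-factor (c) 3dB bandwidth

Step 1 — Resonance condition Im(Z)=0 gives ω₀ = 1/√(LC).
Step 2 — ω₀ = 1/√(0.00336·0.0001) = 1725 rad/s.
Step 3 — f₀ = ω₀/(2π) = 274.6 Hz.
Step 4 — Series Q: Q = ω₀L/R = 1725·0.00336/42.2 = 0.1374.
Step 5 — 3dB bandwidth: Δω = ω₀/Q = 1.256e+04 rad/s; BW = Δω/(2π) = 1999 Hz.

(a) f₀ = 274.6 Hz  (b) Q = 0.1374  (c) BW = 1999 Hz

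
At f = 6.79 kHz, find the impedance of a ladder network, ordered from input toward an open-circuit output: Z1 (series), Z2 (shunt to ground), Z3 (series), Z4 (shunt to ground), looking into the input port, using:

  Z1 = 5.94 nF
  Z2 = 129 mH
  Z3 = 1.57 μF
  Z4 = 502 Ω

Step 1 — Angular frequency: ω = 2π·f = 2π·6790 = 4.266e+04 rad/s.
Step 2 — Component impedances:
  Z1: Z = 1/(jωC) = -j/(ω·C) = 0 - j3946 Ω
  Z2: Z = jωL = j·4.266e+04·0.129 = 0 + j5504 Ω
  Z3: Z = 1/(jωC) = -j/(ω·C) = 0 - j14.93 Ω
  Z4: Z = R = 502 Ω
Step 3 — Ladder network (open output): work backward from the far end, alternating series and parallel combinations. Z_in = 500.5 - j3915 Ω = 3947∠-82.7° Ω.

Z = 500.5 - j3915 Ω = 3947∠-82.7° Ω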